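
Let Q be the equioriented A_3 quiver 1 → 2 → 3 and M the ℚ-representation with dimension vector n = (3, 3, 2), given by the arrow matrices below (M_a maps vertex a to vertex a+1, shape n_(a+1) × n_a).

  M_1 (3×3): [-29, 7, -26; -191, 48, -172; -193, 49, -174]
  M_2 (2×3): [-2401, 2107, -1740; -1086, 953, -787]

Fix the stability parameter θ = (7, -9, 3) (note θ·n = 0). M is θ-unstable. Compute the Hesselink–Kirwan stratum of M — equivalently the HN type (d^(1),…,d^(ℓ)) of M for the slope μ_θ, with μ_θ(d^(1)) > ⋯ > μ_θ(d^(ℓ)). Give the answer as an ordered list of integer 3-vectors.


Barcode: M ≅ I[1,1], I[1,3]^2, I[2,2]. HN layers by μ_θ (4 steps, strictly decreasing):
  μ^(1)=7; μ^(2)=3; μ^(3)=-1; μ^(4)=-9

((1, 0, 0); (0, 0, 2); (2, 2, 0); (0, 1, 0))


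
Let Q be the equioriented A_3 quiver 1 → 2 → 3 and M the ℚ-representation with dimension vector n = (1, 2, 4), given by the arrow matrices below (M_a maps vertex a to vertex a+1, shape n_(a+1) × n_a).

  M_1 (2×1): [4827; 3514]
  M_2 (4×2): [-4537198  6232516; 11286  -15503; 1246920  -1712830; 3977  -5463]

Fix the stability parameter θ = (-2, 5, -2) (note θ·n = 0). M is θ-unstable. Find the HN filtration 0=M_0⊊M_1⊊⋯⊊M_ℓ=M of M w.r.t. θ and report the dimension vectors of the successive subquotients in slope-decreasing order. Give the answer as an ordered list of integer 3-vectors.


Interval decomposition of M: I[1,3], I[2,3], I[3,3]^2.
HN type (ℓ=2): μ^(1)=3/2; μ^(2)=-2

((0, 2, 2); (1, 0, 2))


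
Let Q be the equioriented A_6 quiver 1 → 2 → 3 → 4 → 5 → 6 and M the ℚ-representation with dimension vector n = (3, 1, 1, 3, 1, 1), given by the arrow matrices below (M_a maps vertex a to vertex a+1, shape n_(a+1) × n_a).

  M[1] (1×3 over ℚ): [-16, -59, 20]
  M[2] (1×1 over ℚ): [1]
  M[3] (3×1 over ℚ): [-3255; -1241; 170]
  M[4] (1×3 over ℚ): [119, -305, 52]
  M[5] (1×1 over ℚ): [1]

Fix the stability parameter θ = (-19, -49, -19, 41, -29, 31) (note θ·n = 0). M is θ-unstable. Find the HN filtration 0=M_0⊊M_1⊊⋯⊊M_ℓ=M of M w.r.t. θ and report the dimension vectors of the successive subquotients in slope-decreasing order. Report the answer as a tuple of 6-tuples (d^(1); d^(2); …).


Via rank(M_{q-1}∘⋯∘M_p): M ≅ I[1,1]^2, I[1,4], I[4,4], I[4,6].
μ_θ-semistable layers: μ^(1)=41; μ^(2)=31; μ^(3)=6; μ^(4)=-19; μ^(5)=-34

((0, 0, 0, 2, 0, 0); (0, 0, 0, 0, 0, 1); (0, 0, 0, 1, 1, 0); (2, 0, 1, 0, 0, 0); (1, 1, 0, 0, 0, 0))


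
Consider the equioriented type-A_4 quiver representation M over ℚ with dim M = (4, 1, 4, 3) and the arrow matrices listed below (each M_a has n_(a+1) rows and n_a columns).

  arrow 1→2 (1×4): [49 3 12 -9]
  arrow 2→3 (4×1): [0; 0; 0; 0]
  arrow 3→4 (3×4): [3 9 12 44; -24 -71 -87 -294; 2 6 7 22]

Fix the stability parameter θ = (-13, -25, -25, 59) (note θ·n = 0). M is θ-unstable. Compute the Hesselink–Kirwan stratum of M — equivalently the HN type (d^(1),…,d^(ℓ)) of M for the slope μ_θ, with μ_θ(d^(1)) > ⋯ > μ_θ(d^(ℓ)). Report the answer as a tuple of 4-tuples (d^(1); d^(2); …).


Interval decomposition of M: I[1,1]^3, I[1,2], I[3,3], I[3,4]^3.
HN type (ℓ=4): μ^(1)=59; μ^(2)=-13; μ^(3)=-19; μ^(4)=-25

((0, 0, 0, 3); (3, 0, 0, 0); (1, 1, 0, 0); (0, 0, 4, 0))


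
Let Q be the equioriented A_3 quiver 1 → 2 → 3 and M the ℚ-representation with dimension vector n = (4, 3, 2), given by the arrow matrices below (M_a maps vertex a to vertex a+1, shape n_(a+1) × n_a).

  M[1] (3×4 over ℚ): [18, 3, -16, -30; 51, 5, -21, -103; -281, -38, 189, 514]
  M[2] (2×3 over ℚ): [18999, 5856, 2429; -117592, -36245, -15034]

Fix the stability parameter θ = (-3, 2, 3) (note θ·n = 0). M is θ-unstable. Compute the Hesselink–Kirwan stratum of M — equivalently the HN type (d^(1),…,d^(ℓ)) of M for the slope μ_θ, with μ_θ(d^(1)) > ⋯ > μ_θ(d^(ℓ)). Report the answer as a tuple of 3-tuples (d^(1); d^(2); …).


Via rank(M_{q-1}∘⋯∘M_p): M ≅ I[1,1], I[1,2], I[1,3]^2.
μ_θ-semistable layers: μ^(1)=3; μ^(2)=2; μ^(3)=-3

((0, 0, 2); (0, 3, 0); (4, 0, 0))


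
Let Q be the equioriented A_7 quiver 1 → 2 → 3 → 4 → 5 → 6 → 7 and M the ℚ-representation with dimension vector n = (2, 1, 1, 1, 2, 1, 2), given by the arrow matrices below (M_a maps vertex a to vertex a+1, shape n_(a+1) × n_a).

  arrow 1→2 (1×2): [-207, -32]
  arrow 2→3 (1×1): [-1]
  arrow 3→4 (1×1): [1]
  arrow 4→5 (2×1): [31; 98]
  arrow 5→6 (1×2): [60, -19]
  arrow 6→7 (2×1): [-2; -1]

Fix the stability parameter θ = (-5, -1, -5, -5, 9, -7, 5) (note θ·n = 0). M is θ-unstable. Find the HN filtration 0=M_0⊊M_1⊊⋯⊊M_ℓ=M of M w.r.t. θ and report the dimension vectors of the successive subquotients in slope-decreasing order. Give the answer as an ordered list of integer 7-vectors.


Interval decomposition of M: I[1,1], I[1,7], I[5,5], I[7,7].
HN type (ℓ=5): μ^(1)=9; μ^(2)=5; μ^(3)=1; μ^(4)=-11/3; μ^(5)=-5

((0, 0, 0, 0, 1, 0, 0); (0, 0, 0, 0, 0, 0, 2); (0, 0, 0, 0, 1, 1, 0); (0, 1, 1, 1, 0, 0, 0); (2, 0, 0, 0, 0, 0, 0))


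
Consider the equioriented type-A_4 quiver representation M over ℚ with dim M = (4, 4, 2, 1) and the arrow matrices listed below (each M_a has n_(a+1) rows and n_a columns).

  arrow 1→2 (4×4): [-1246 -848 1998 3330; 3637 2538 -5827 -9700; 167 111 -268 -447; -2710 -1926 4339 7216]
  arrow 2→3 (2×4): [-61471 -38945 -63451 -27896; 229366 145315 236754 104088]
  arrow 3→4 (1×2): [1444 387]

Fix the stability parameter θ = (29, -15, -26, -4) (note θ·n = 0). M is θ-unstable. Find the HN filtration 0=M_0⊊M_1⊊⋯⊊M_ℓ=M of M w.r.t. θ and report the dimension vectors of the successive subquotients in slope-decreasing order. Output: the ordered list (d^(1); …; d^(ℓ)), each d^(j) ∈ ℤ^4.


Barcode: M ≅ I[1,2]^2, I[1,3], I[1,4]. HN layers by μ_θ (2 steps, strictly decreasing):
  μ^(1)=7; μ^(2)=-4

((2, 2, 0, 0); (2, 2, 2, 1))


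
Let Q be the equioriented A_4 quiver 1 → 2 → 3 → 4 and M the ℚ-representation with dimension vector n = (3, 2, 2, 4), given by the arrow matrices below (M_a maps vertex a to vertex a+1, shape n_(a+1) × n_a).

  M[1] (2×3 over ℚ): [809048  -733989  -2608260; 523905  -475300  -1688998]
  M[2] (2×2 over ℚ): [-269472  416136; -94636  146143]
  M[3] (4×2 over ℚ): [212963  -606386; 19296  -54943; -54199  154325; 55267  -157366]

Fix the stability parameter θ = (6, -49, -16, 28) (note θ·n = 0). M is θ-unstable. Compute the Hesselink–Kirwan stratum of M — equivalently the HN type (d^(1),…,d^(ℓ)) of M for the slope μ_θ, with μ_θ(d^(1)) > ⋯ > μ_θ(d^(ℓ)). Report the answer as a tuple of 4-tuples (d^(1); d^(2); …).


Barcode: M ≅ I[1,1], I[1,2], I[1,4], I[3,4], I[4,4]^2. HN layers by μ_θ (4 steps, strictly decreasing):
  μ^(1)=28; μ^(2)=6; μ^(3)=-16; μ^(4)=-43/2

((0, 0, 0, 4); (1, 0, 0, 0); (0, 0, 2, 0); (2, 2, 0, 0))


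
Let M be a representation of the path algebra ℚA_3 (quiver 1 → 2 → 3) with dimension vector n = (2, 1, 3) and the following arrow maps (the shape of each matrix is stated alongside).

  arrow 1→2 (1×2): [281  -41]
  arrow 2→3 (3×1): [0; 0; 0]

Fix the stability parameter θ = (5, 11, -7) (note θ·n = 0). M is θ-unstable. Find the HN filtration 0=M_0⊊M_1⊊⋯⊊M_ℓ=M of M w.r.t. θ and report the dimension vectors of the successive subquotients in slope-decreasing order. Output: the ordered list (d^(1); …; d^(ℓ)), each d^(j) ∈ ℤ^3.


Via rank(M_{q-1}∘⋯∘M_p): M ≅ I[1,1], I[1,2], I[3,3]^3.
μ_θ-semistable layers: μ^(1)=11; μ^(2)=5; μ^(3)=-7

((0, 1, 0); (2, 0, 0); (0, 0, 3))


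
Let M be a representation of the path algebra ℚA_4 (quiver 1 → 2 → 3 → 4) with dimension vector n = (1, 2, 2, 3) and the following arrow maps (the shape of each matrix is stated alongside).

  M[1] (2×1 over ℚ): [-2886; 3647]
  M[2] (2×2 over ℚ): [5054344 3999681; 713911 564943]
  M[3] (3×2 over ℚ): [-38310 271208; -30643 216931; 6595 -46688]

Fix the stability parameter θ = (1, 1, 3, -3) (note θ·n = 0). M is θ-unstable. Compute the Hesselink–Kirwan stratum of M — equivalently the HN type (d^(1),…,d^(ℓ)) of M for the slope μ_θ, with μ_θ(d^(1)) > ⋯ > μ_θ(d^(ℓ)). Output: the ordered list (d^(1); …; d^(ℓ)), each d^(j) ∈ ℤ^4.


Via rank(M_{q-1}∘⋯∘M_p): M ≅ I[1,4], I[2,4], I[4,4].
μ_θ-semistable layers: μ^(1)=1/2; μ^(2)=1/3; μ^(3)=-3

((1, 1, 1, 1); (0, 1, 1, 1); (0, 0, 0, 1))


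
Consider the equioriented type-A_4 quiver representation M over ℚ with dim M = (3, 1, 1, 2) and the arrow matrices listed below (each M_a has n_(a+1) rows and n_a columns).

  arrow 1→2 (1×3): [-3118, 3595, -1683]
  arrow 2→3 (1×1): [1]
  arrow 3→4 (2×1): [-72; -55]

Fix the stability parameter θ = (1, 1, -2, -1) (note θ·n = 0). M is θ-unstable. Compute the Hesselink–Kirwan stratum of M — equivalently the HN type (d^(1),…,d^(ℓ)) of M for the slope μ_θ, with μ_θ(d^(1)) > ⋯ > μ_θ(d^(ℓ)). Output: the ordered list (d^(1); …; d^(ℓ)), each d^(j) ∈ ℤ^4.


Interval decomposition of M: I[1,1]^2, I[1,4], I[4,4].
HN type (ℓ=3): μ^(1)=1; μ^(2)=-1/4; μ^(3)=-1

((2, 0, 0, 0); (1, 1, 1, 1); (0, 0, 0, 1))


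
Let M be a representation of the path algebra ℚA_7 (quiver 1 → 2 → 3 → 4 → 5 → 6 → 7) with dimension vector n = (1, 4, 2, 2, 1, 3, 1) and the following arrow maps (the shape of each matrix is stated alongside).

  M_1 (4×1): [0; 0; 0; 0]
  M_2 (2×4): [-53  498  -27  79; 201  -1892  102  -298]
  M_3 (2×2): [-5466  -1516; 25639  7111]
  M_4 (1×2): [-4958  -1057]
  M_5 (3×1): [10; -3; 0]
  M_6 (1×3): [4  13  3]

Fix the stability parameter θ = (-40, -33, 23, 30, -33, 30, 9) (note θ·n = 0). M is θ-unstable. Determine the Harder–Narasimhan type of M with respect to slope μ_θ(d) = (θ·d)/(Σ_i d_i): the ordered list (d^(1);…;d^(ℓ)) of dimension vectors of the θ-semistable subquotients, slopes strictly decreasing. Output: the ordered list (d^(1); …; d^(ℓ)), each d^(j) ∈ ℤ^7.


Interval decomposition of M: I[1,1], I[2,2]^2, I[2,4], I[2,7], I[6,6]^2.
HN type (ℓ=6): μ^(1)=30; μ^(2)=23; μ^(3)=39/2; μ^(4)=20/3; μ^(5)=-33; μ^(6)=-40

((0, 0, 0, 1, 0, 2, 0); (0, 0, 1, 0, 0, 0, 0); (0, 0, 0, 0, 0, 1, 1); (0, 0, 1, 1, 1, 0, 0); (0, 4, 0, 0, 0, 0, 0); (1, 0, 0, 0, 0, 0, 0))


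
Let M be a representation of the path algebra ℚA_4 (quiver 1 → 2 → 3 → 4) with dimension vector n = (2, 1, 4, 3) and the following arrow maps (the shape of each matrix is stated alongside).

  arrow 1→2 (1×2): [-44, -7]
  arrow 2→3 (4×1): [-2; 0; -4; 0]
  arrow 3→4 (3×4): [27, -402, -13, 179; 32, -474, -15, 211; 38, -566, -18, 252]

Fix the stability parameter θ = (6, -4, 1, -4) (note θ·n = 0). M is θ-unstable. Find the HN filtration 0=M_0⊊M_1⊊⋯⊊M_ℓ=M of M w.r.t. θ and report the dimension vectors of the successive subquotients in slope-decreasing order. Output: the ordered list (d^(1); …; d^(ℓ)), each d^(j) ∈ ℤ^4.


Interval decomposition of M: I[1,1], I[1,4], I[3,3], I[3,4]^2.
HN type (ℓ=4): μ^(1)=6; μ^(2)=1; μ^(3)=-1/4; μ^(4)=-3/2

((1, 0, 0, 0); (0, 0, 1, 0); (1, 1, 1, 1); (0, 0, 2, 2))


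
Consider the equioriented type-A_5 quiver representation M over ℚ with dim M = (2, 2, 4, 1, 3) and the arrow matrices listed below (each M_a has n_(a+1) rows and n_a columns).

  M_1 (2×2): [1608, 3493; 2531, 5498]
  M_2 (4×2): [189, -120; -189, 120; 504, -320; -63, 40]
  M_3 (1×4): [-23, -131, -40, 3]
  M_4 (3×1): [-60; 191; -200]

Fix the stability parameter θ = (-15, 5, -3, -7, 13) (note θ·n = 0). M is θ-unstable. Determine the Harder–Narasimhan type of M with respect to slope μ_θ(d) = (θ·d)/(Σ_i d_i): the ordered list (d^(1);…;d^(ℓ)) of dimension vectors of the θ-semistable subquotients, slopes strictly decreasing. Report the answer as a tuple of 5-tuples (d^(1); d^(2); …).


Barcode: M ≅ I[1,2], I[1,5], I[3,3]^3, I[5,5]^2. HN layers by μ_θ (5 steps, strictly decreasing):
  μ^(1)=13; μ^(2)=5; μ^(3)=-5/3; μ^(4)=-3; μ^(5)=-15

((0, 0, 0, 0, 3); (0, 1, 0, 0, 0); (0, 1, 1, 1, 0); (0, 0, 3, 0, 0); (2, 0, 0, 0, 0))


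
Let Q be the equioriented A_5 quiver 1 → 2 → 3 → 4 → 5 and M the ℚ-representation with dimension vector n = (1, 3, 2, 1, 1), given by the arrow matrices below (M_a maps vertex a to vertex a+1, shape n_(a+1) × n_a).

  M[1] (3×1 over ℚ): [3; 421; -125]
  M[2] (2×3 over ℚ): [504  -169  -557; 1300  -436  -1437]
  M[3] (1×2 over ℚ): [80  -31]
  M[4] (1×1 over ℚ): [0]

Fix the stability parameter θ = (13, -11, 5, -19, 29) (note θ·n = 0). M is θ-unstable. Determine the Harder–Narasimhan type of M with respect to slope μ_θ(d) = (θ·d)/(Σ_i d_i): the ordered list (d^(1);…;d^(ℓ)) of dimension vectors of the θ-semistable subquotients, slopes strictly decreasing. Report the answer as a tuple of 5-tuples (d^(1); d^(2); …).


Barcode: M ≅ I[1,4], I[2,2], I[2,3], I[5,5]. HN layers by μ_θ (4 steps, strictly decreasing):
  μ^(1)=29; μ^(2)=5; μ^(3)=-3; μ^(4)=-11

((0, 0, 0, 0, 1); (0, 0, 1, 0, 0); (1, 1, 1, 1, 0); (0, 2, 0, 0, 0))


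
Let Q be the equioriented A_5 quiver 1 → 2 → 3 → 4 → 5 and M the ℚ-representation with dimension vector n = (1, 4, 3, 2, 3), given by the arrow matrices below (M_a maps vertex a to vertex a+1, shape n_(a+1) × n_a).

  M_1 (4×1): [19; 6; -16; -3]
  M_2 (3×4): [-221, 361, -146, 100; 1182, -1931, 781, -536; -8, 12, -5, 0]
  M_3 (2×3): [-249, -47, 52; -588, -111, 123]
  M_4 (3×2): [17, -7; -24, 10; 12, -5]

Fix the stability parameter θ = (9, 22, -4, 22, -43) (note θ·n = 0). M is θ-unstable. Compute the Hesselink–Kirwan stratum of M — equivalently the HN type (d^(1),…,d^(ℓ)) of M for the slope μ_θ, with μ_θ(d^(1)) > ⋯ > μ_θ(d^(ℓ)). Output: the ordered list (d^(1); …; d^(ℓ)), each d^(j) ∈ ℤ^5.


Barcode: M ≅ I[1,5], I[2,2], I[2,3], I[2,5], I[5,5]. HN layers by μ_θ (5 steps, strictly decreasing):
  μ^(1)=22; μ^(2)=9; μ^(3)=6/5; μ^(4)=-3/4; μ^(5)=-43

((0, 1, 0, 0, 0); (0, 1, 1, 0, 0); (1, 1, 1, 1, 1); (0, 1, 1, 1, 1); (0, 0, 0, 0, 1))


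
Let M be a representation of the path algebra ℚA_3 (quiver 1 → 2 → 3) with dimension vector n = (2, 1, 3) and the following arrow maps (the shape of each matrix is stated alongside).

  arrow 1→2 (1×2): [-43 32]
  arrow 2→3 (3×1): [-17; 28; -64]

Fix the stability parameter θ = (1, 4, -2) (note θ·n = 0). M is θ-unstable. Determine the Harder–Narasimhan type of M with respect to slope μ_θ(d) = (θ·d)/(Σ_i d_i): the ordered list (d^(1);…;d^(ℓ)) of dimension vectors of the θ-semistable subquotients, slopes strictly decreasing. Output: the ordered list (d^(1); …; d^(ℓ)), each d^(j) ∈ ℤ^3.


Via rank(M_{q-1}∘⋯∘M_p): M ≅ I[1,1], I[1,3], I[3,3]^2.
μ_θ-semistable layers: μ^(1)=1; μ^(2)=-2

((2, 1, 1); (0, 0, 2))


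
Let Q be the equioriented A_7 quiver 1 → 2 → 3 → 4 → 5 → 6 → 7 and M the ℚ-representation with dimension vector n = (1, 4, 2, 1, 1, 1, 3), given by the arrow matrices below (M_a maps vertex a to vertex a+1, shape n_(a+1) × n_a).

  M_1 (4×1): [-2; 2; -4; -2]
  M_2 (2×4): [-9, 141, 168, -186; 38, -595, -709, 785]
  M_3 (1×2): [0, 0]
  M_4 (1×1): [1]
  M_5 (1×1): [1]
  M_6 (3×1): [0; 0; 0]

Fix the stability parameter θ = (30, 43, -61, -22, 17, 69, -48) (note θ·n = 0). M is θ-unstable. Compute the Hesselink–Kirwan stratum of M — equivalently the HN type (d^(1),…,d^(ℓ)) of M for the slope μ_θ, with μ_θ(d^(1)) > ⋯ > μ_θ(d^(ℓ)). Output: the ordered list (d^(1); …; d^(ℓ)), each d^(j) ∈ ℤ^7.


Barcode: M ≅ I[1,2], I[2,2], I[2,3]^2, I[4,6], I[7,7]^3. HN layers by μ_θ (7 steps, strictly decreasing):
  μ^(1)=69; μ^(2)=43; μ^(3)=30; μ^(4)=17; μ^(5)=-9; μ^(6)=-22; μ^(7)=-48

((0, 0, 0, 0, 0, 1, 0); (0, 2, 0, 0, 0, 0, 0); (1, 0, 0, 0, 0, 0, 0); (0, 0, 0, 0, 1, 0, 0); (0, 2, 2, 0, 0, 0, 0); (0, 0, 0, 1, 0, 0, 0); (0, 0, 0, 0, 0, 0, 3))


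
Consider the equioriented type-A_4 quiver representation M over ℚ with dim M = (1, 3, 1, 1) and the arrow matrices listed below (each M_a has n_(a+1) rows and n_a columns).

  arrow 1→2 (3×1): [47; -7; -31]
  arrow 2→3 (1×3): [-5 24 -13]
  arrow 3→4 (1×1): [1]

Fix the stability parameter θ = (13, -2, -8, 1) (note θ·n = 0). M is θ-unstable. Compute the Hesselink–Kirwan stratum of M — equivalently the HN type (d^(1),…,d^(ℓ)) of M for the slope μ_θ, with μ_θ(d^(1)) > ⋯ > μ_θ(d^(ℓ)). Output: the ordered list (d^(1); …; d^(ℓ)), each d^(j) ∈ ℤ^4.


Barcode: M ≅ I[1,2], I[2,2], I[2,4]. HN layers by μ_θ (4 steps, strictly decreasing):
  μ^(1)=11/2; μ^(2)=1; μ^(3)=-2; μ^(4)=-5

((1, 1, 0, 0); (0, 0, 0, 1); (0, 1, 0, 0); (0, 1, 1, 0))


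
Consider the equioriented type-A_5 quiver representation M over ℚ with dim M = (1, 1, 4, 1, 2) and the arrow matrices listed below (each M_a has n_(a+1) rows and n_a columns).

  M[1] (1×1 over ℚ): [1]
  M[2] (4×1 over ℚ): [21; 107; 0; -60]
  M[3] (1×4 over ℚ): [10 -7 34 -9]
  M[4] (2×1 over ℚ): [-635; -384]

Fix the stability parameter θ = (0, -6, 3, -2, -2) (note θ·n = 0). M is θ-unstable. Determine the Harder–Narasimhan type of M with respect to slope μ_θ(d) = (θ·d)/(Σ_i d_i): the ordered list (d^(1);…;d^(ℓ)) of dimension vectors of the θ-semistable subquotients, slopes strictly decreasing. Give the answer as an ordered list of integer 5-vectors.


Via rank(M_{q-1}∘⋯∘M_p): M ≅ I[1,5], I[3,3]^3, I[5,5].
μ_θ-semistable layers: μ^(1)=3; μ^(2)=-1/3; μ^(3)=-2; μ^(4)=-3

((0, 0, 3, 0, 0); (0, 0, 1, 1, 1); (0, 0, 0, 0, 1); (1, 1, 0, 0, 0))


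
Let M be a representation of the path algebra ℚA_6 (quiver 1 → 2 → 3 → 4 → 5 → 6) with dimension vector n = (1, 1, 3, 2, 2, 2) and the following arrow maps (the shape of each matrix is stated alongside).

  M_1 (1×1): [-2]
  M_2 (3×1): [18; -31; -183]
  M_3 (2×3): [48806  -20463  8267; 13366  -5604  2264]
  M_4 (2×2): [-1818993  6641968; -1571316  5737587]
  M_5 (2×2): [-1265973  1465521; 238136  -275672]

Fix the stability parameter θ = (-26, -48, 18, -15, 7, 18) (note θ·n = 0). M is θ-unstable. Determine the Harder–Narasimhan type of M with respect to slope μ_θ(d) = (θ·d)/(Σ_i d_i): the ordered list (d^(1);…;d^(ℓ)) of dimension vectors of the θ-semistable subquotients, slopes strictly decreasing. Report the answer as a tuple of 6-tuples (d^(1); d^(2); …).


Barcode: M ≅ I[1,3], I[3,5], I[3,6], I[6,6]. HN layers by μ_θ (4 steps, strictly decreasing):
  μ^(1)=18; μ^(2)=7; μ^(3)=3/2; μ^(4)=-37

((0, 0, 1, 0, 0, 2); (0, 0, 0, 0, 2, 0); (0, 0, 2, 2, 0, 0); (1, 1, 0, 0, 0, 0))


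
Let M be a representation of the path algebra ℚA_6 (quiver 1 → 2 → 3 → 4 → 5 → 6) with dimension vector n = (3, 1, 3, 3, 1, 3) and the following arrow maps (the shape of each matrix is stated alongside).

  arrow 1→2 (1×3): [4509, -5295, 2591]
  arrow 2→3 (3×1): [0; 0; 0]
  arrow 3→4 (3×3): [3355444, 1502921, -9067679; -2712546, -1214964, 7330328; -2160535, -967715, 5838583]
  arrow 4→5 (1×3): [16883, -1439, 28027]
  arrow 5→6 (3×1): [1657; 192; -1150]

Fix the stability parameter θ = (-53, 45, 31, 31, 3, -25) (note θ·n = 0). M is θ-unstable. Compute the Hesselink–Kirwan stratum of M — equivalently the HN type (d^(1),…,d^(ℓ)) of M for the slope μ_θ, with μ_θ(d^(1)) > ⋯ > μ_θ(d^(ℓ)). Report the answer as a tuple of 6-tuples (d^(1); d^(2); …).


Interval decomposition of M: I[1,1]^2, I[1,2], I[3,3], I[3,4], I[3,6], I[4,4], I[6,6]^2.
HN type (ℓ=5): μ^(1)=45; μ^(2)=31; μ^(3)=10; μ^(4)=-25; μ^(5)=-53

((0, 1, 0, 0, 0, 0); (0, 0, 2, 2, 0, 0); (0, 0, 1, 1, 1, 1); (0, 0, 0, 0, 0, 2); (3, 0, 0, 0, 0, 0))


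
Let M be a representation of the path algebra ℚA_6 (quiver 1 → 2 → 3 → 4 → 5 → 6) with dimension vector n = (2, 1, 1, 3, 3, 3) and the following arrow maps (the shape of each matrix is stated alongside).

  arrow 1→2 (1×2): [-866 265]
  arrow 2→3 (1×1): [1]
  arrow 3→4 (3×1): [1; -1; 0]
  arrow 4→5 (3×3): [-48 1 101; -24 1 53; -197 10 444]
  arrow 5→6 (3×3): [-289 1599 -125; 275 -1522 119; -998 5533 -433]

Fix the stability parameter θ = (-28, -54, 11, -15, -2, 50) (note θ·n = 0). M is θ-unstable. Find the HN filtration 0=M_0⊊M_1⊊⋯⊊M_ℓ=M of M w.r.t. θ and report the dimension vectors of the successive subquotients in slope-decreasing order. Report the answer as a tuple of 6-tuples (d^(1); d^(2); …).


Via rank(M_{q-1}∘⋯∘M_p): M ≅ I[1,1], I[1,6], I[4,4], I[4,6], I[5,6].
μ_θ-semistable layers: μ^(1)=50; μ^(2)=-2; μ^(3)=-15; μ^(4)=-28; μ^(5)=-41

((0, 0, 0, 0, 0, 3); (0, 0, 1, 1, 3, 0); (0, 0, 0, 2, 0, 0); (1, 0, 0, 0, 0, 0); (1, 1, 0, 0, 0, 0))


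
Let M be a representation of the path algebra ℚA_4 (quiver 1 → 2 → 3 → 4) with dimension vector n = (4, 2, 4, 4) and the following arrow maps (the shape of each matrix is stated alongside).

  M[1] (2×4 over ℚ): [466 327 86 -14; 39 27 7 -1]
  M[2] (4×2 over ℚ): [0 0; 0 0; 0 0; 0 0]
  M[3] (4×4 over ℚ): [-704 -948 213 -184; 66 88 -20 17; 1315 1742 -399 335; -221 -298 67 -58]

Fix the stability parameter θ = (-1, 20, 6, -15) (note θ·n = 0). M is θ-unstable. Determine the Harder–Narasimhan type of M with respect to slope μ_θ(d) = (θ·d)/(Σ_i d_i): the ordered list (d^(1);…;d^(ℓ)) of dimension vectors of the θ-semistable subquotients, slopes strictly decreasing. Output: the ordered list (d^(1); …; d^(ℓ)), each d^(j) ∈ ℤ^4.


Interval decomposition of M: I[1,1]^2, I[1,2]^2, I[3,4]^4.
HN type (ℓ=3): μ^(1)=20; μ^(2)=-1; μ^(3)=-9/2

((0, 2, 0, 0); (4, 0, 0, 0); (0, 0, 4, 4))


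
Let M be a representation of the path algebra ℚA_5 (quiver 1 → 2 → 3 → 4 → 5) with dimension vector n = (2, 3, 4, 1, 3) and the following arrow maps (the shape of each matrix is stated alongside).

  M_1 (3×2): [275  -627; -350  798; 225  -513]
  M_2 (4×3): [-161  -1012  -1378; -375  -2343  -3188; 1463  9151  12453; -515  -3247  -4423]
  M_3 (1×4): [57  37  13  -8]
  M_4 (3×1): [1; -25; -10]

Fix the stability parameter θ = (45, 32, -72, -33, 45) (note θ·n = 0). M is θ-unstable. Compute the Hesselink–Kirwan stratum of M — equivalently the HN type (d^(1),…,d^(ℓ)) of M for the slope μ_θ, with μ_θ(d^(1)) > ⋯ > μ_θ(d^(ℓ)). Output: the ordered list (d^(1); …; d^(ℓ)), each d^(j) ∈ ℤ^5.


Barcode: M ≅ I[1,1], I[1,3], I[2,3], I[2,5], I[3,3], I[5,5]^2. HN layers by μ_θ (5 steps, strictly decreasing):
  μ^(1)=45; μ^(2)=5/3; μ^(3)=-20; μ^(4)=-73/3; μ^(5)=-72

((1, 0, 0, 0, 3); (1, 1, 1, 0, 0); (0, 1, 1, 0, 0); (0, 1, 1, 1, 0); (0, 0, 1, 0, 0))


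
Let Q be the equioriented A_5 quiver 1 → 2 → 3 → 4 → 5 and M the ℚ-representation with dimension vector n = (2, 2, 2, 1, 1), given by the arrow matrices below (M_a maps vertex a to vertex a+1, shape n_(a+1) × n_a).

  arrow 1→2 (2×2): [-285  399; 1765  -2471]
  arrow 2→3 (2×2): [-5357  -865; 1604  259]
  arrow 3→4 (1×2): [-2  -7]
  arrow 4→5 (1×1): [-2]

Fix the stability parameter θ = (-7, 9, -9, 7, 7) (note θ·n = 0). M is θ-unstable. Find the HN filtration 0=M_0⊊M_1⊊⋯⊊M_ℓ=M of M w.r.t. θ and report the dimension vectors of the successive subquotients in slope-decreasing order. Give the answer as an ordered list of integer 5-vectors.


Interval decomposition of M: I[1,1], I[1,5], I[2,3].
HN type (ℓ=3): μ^(1)=7; μ^(2)=0; μ^(3)=-7

((0, 0, 0, 1, 1); (0, 2, 2, 0, 0); (2, 0, 0, 0, 0))


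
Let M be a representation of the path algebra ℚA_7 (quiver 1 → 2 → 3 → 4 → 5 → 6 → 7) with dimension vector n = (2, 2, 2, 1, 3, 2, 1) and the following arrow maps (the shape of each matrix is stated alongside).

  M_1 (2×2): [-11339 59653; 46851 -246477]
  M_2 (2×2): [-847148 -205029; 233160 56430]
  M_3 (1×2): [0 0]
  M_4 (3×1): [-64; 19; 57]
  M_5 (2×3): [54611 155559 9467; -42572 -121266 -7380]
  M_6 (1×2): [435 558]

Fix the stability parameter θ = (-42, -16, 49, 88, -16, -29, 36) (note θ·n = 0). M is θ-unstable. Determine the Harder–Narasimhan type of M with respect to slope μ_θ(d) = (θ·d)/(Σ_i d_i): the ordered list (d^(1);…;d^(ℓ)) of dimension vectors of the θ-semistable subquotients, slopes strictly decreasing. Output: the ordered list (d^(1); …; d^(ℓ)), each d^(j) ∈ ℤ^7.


Via rank(M_{q-1}∘⋯∘M_p): M ≅ I[1,1], I[1,3], I[2,2], I[3,3], I[4,7], I[5,5], I[5,6].
μ_θ-semistable layers: μ^(1)=49; μ^(2)=36; μ^(3)=43/3; μ^(4)=-16; μ^(5)=-45/2; μ^(6)=-42

((0, 0, 2, 0, 0, 0, 0); (0, 0, 0, 0, 0, 0, 1); (0, 0, 0, 1, 1, 1, 0); (0, 2, 0, 0, 1, 0, 0); (0, 0, 0, 0, 1, 1, 0); (2, 0, 0, 0, 0, 0, 0))


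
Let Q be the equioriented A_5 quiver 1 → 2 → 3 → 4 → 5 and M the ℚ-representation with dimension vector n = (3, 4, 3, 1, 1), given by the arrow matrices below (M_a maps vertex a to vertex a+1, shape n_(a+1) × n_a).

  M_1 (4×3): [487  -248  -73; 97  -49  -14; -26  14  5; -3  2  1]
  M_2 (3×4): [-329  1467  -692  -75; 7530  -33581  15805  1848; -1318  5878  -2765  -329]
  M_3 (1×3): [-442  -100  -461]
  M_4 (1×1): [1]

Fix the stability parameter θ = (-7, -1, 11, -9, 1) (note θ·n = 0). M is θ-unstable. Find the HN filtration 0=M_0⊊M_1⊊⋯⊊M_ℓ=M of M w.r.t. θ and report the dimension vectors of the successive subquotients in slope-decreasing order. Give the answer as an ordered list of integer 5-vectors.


Barcode: M ≅ I[1,3]^2, I[1,5], I[2,2]. HN layers by μ_θ (4 steps, strictly decreasing):
  μ^(1)=11; μ^(2)=1; μ^(3)=-1; μ^(4)=-7

((0, 0, 2, 0, 0); (0, 0, 1, 1, 1); (0, 4, 0, 0, 0); (3, 0, 0, 0, 0))


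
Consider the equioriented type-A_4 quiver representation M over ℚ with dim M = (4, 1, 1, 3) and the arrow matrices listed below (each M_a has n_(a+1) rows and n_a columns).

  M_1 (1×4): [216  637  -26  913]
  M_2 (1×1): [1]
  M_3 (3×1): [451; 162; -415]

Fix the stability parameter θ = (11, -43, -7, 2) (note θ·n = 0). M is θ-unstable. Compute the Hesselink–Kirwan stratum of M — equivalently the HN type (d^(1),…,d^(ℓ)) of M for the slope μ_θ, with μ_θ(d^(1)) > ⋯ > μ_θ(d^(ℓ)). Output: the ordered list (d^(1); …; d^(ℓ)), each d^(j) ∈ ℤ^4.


Barcode: M ≅ I[1,1]^3, I[1,4], I[4,4]^2. HN layers by μ_θ (4 steps, strictly decreasing):
  μ^(1)=11; μ^(2)=2; μ^(3)=-7; μ^(4)=-16

((3, 0, 0, 0); (0, 0, 0, 3); (0, 0, 1, 0); (1, 1, 0, 0))


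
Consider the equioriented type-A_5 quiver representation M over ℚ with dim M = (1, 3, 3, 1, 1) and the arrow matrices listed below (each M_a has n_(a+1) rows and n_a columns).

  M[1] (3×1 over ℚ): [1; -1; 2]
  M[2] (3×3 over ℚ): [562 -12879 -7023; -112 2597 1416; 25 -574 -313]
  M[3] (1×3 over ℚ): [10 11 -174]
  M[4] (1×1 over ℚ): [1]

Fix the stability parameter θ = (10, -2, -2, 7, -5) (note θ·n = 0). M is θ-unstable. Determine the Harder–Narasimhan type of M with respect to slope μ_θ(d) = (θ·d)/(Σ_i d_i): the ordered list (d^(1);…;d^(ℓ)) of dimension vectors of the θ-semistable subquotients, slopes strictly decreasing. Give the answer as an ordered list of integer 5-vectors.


Barcode: M ≅ I[1,5], I[2,3]^2. HN layers by μ_θ (2 steps, strictly decreasing):
  μ^(1)=8/5; μ^(2)=-2

((1, 1, 1, 1, 1); (0, 2, 2, 0, 0))


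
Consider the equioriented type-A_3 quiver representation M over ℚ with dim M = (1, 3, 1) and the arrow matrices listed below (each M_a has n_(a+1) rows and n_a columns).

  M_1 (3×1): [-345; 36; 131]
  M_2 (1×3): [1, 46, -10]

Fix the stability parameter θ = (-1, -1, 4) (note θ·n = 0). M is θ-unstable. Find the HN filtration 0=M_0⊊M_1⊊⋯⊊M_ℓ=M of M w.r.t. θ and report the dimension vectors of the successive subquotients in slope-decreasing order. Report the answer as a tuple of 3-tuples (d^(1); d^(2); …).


Barcode: M ≅ I[1,3], I[2,2]^2. HN layers by μ_θ (2 steps, strictly decreasing):
  μ^(1)=4; μ^(2)=-1

((0, 0, 1); (1, 3, 0))


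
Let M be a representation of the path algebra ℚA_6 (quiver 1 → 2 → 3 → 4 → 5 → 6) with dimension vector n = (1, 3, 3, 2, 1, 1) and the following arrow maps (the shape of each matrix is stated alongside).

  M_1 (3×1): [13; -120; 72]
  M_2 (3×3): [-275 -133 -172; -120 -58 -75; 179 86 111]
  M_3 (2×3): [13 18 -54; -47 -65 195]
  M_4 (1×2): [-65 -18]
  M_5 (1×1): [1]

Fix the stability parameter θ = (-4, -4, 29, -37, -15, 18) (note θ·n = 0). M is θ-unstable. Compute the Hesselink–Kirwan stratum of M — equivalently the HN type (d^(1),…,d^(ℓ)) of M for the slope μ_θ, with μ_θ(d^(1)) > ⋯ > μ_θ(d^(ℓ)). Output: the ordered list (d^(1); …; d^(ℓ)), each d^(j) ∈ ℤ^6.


Barcode: M ≅ I[1,6], I[2,3], I[2,4]. HN layers by μ_θ (4 steps, strictly decreasing):
  μ^(1)=29; μ^(2)=18; μ^(3)=-4; μ^(4)=-31/5

((0, 0, 1, 0, 0, 0); (0, 0, 0, 0, 0, 1); (0, 2, 1, 1, 0, 0); (1, 1, 1, 1, 1, 0))


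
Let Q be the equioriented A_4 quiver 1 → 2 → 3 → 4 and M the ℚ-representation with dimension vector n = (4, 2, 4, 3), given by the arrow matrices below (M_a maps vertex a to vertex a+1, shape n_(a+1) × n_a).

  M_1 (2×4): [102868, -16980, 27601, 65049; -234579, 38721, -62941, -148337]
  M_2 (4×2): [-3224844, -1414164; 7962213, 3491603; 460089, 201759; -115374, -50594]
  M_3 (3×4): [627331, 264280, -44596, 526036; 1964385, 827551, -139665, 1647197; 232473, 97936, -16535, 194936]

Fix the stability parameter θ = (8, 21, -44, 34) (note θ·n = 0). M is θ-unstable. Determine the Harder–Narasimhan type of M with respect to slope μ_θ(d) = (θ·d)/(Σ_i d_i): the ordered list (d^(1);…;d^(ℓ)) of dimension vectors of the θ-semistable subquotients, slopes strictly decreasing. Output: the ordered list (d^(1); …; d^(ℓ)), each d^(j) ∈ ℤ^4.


Via rank(M_{q-1}∘⋯∘M_p): M ≅ I[1,1]^2, I[1,2], I[1,4], I[3,3], I[3,4]^2.
μ_θ-semistable layers: μ^(1)=34; μ^(2)=21; μ^(3)=8; μ^(4)=-5; μ^(5)=-44

((0, 0, 0, 3); (0, 1, 0, 0); (3, 0, 0, 0); (1, 1, 1, 0); (0, 0, 3, 0))


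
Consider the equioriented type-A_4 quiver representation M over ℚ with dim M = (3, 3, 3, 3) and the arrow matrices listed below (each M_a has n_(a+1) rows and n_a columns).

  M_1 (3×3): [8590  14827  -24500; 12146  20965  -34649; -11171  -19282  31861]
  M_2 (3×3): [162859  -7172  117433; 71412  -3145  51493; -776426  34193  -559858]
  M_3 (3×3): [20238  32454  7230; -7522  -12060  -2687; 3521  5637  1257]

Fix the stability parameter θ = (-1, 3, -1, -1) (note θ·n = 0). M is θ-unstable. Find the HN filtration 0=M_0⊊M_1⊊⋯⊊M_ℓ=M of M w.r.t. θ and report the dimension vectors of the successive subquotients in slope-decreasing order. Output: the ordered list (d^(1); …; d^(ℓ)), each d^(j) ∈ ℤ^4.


Via rank(M_{q-1}∘⋯∘M_p): M ≅ I[1,3], I[1,4]^2, I[4,4].
μ_θ-semistable layers: μ^(1)=1; μ^(2)=1/3; μ^(3)=-1

((0, 1, 1, 0); (0, 2, 2, 2); (3, 0, 0, 1))


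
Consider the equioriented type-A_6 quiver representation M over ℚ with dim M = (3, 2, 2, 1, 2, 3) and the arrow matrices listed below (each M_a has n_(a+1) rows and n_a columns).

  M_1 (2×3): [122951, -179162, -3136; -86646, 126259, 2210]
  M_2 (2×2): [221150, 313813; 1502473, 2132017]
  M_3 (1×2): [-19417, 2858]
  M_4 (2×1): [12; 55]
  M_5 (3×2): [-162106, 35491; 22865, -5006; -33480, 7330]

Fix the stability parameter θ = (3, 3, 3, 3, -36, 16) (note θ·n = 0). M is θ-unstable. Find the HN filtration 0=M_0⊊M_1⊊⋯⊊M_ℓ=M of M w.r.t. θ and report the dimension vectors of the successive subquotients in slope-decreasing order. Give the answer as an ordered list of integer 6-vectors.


Interval decomposition of M: I[1,1], I[1,3], I[1,6], I[5,6], I[6,6].
HN type (ℓ=4): μ^(1)=16; μ^(2)=3; μ^(3)=-24/5; μ^(4)=-36

((0, 0, 0, 0, 0, 3); (2, 1, 1, 0, 0, 0); (1, 1, 1, 1, 1, 0); (0, 0, 0, 0, 1, 0))


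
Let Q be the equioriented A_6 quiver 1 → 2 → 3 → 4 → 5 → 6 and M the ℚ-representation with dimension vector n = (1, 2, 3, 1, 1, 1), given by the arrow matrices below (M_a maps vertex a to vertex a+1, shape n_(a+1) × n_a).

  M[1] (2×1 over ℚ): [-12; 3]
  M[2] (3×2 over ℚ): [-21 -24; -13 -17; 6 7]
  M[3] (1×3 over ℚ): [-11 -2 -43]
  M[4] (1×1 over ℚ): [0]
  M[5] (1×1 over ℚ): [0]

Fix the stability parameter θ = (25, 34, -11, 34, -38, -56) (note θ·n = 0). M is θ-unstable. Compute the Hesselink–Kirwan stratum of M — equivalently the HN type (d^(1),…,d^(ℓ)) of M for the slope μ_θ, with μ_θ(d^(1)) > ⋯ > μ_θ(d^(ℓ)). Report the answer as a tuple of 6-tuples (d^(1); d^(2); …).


Via rank(M_{q-1}∘⋯∘M_p): M ≅ I[1,4], I[2,3], I[3,3], I[5,5], I[6,6].
μ_θ-semistable layers: μ^(1)=34; μ^(2)=16; μ^(3)=23/2; μ^(4)=-11; μ^(5)=-38; μ^(6)=-56

((0, 0, 0, 1, 0, 0); (1, 1, 1, 0, 0, 0); (0, 1, 1, 0, 0, 0); (0, 0, 1, 0, 0, 0); (0, 0, 0, 0, 1, 0); (0, 0, 0, 0, 0, 1))


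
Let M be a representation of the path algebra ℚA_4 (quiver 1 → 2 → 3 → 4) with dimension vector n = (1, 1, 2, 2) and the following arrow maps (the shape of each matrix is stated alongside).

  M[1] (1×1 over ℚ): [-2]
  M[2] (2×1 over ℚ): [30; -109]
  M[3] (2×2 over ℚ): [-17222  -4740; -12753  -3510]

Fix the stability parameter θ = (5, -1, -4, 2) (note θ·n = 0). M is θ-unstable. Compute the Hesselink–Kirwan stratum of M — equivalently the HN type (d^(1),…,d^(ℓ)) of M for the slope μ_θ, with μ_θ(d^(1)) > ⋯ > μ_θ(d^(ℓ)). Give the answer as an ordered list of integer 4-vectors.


Interval decomposition of M: I[1,3], I[3,4], I[4,4].
HN type (ℓ=3): μ^(1)=2; μ^(2)=0; μ^(3)=-4

((0, 0, 0, 2); (1, 1, 1, 0); (0, 0, 1, 0))


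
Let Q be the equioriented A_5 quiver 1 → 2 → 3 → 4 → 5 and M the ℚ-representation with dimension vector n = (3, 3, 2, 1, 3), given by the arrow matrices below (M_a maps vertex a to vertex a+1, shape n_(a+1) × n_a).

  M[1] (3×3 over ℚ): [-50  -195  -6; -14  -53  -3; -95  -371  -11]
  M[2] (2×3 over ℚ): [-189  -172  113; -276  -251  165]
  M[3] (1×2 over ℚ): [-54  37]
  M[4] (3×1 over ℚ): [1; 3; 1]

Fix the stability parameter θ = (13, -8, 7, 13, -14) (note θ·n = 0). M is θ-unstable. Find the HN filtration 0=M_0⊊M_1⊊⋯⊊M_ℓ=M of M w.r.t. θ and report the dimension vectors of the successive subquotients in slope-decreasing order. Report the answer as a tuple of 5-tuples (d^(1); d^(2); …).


Interval decomposition of M: I[1,2], I[1,3], I[1,5], I[5,5]^2.
HN type (ℓ=4): μ^(1)=7; μ^(2)=5/2; μ^(3)=11/5; μ^(4)=-14

((0, 0, 1, 0, 0); (2, 2, 0, 0, 0); (1, 1, 1, 1, 1); (0, 0, 0, 0, 2))


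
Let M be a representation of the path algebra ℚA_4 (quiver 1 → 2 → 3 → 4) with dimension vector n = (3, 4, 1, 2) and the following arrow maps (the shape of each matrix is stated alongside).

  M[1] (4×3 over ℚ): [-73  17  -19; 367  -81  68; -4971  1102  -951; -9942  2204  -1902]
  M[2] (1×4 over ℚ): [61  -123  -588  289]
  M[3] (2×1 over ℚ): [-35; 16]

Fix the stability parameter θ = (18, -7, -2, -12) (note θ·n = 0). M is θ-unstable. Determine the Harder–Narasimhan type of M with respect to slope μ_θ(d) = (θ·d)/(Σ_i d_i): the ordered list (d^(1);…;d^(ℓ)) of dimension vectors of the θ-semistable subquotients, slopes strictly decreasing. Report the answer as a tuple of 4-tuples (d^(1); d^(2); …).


Via rank(M_{q-1}∘⋯∘M_p): M ≅ I[1,2]^2, I[1,4], I[2,2], I[4,4].
μ_θ-semistable layers: μ^(1)=11/2; μ^(2)=-3/4; μ^(3)=-7; μ^(4)=-12

((2, 2, 0, 0); (1, 1, 1, 1); (0, 1, 0, 0); (0, 0, 0, 1))


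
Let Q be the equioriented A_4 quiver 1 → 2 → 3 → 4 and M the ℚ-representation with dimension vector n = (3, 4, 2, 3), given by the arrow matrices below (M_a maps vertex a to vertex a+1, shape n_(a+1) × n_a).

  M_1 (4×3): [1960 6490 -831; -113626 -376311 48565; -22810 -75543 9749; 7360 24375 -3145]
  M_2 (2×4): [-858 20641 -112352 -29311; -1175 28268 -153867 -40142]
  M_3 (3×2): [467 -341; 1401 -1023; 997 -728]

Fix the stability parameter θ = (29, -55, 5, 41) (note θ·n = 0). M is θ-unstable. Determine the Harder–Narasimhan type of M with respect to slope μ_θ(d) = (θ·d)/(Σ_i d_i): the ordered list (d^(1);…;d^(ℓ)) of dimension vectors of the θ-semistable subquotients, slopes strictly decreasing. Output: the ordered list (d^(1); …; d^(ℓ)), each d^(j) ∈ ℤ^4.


Interval decomposition of M: I[1,2], I[1,4]^2, I[2,2], I[4,4].
HN type (ℓ=4): μ^(1)=41; μ^(2)=5; μ^(3)=-13; μ^(4)=-55

((0, 0, 0, 3); (0, 0, 2, 0); (3, 3, 0, 0); (0, 1, 0, 0))


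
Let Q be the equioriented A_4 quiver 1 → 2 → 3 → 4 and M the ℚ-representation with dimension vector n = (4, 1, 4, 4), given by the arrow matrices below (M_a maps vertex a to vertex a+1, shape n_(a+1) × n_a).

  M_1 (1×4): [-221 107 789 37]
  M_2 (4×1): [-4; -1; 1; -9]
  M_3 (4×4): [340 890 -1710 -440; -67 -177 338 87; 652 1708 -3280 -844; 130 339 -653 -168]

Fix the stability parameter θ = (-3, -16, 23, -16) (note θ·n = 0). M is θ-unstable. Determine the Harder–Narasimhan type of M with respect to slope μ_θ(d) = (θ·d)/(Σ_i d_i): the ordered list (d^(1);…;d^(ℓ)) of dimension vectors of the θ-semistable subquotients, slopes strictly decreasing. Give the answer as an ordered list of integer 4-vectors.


Via rank(M_{q-1}∘⋯∘M_p): M ≅ I[1,1]^3, I[1,3], I[3,3], I[3,4]^2, I[4,4]^2.
μ_θ-semistable layers: μ^(1)=23; μ^(2)=7/2; μ^(3)=-3; μ^(4)=-19/2; μ^(5)=-16

((0, 0, 2, 0); (0, 0, 2, 2); (3, 0, 0, 0); (1, 1, 0, 0); (0, 0, 0, 2))


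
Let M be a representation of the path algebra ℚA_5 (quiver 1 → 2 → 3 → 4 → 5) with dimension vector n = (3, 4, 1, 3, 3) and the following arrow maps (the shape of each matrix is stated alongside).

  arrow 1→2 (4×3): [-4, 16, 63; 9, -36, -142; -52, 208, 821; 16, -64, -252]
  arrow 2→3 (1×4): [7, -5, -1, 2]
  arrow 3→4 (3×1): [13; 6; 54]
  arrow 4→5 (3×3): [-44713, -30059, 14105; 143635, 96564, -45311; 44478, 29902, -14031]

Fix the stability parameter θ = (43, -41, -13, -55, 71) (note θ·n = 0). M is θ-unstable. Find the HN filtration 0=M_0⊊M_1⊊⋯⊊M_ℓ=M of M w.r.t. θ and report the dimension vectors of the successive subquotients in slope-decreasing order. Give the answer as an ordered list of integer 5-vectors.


Interval decomposition of M: I[1,1], I[1,2], I[1,5], I[2,2]^2, I[4,5]^2.
HN type (ℓ=6): μ^(1)=71; μ^(2)=43; μ^(3)=1; μ^(4)=-33/2; μ^(5)=-41; μ^(6)=-55

((0, 0, 0, 0, 3); (1, 0, 0, 0, 0); (1, 1, 0, 0, 0); (1, 1, 1, 1, 0); (0, 2, 0, 0, 0); (0, 0, 0, 2, 0))


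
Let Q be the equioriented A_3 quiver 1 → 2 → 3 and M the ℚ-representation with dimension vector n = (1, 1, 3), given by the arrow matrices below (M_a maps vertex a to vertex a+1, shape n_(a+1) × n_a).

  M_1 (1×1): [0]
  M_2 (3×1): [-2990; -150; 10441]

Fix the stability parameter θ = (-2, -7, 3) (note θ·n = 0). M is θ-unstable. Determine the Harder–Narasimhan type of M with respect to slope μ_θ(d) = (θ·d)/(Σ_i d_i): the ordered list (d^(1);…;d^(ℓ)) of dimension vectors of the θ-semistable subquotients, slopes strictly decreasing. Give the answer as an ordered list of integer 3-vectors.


Interval decomposition of M: I[1,1], I[2,3], I[3,3]^2.
HN type (ℓ=3): μ^(1)=3; μ^(2)=-2; μ^(3)=-7

((0, 0, 3); (1, 0, 0); (0, 1, 0))


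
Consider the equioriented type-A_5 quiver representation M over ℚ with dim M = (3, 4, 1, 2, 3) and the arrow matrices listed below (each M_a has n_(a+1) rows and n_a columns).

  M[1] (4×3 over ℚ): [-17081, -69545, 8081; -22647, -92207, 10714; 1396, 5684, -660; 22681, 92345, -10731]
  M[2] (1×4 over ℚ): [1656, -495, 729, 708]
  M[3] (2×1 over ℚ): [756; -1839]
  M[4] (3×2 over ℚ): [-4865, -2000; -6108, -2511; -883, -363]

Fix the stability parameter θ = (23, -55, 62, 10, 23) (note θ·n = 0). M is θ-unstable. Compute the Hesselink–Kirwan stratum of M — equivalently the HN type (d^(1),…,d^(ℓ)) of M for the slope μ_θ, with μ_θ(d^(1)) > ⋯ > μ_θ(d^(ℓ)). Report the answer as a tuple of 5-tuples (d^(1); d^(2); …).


Interval decomposition of M: I[1,1], I[1,2], I[1,5], I[2,2]^2, I[4,5], I[5,5].
HN type (ℓ=5): μ^(1)=95/3; μ^(2)=23; μ^(3)=10; μ^(4)=-16; μ^(5)=-55

((0, 0, 1, 1, 1); (1, 0, 0, 0, 2); (0, 0, 0, 1, 0); (2, 2, 0, 0, 0); (0, 2, 0, 0, 0))
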